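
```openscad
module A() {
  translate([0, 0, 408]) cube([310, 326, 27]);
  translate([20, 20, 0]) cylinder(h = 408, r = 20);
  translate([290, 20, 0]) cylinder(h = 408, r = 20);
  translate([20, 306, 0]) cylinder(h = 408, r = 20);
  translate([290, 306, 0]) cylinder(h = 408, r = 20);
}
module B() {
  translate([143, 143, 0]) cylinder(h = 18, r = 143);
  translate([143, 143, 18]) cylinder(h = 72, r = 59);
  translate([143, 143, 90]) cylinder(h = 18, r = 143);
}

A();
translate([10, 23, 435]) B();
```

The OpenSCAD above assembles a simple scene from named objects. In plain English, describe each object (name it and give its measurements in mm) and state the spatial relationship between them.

A is a four-legged stool. The seat is 310×326 mm, 27 mm thick, top at z = 435 mm. It stands on four round legs, each 40 mm in diameter, from z = 0 to the seat underside, each leg's axis is inset half a diameter from the nearest pair of seat edges (so the leg's bounding box is flush with the corner).

B is a spool: two coaxial disc flanges of radius 143 mm and thickness 18 mm, joined by a core cylinder of radius 59 mm and height 72 mm. The lower flange rests on z = 0 and the three cylinders share a vertical axis.

The spool is on top of the stool.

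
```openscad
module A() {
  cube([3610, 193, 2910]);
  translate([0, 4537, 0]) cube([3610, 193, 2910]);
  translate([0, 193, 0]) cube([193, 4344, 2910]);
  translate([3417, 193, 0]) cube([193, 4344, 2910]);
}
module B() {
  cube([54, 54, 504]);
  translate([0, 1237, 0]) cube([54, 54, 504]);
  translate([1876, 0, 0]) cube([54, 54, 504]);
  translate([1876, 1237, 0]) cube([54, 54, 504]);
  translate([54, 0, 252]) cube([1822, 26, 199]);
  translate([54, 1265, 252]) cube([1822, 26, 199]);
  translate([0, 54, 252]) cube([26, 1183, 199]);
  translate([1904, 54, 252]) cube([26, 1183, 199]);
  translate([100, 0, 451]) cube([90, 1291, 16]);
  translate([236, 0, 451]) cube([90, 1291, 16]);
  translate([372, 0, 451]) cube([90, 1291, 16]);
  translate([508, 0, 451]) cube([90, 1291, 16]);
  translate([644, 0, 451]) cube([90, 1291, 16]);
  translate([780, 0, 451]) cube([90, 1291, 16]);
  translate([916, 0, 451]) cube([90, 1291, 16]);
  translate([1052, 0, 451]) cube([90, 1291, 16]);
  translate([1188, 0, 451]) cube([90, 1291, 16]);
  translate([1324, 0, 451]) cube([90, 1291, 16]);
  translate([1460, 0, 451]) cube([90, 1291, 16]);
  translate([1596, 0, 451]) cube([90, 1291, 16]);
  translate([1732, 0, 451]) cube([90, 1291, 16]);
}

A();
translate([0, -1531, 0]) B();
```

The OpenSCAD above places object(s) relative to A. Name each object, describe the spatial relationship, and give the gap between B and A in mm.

A is a house frame. B is a bed frame. The bed frame is on the floor beside the house frame on its −y side. The gap between the bed frame and the house frame is 240 mm.

The bed frame's nearest face is 240 mm from the house frame's −y face.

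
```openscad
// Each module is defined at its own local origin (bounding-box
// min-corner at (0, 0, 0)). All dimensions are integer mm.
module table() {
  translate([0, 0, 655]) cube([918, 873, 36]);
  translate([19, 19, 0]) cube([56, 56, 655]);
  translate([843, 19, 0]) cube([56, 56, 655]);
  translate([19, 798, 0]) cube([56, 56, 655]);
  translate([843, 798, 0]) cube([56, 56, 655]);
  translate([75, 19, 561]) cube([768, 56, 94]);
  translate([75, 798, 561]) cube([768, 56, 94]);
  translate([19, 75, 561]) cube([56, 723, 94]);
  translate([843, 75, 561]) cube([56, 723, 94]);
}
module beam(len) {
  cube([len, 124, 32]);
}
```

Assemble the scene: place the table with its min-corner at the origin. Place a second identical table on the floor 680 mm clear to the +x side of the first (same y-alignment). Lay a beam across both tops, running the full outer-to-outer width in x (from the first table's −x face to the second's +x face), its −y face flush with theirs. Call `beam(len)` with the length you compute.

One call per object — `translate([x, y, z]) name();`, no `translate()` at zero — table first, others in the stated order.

table();
translate([1598, 0, 0]) table();
translate([0, 0, 691]) beam(2516);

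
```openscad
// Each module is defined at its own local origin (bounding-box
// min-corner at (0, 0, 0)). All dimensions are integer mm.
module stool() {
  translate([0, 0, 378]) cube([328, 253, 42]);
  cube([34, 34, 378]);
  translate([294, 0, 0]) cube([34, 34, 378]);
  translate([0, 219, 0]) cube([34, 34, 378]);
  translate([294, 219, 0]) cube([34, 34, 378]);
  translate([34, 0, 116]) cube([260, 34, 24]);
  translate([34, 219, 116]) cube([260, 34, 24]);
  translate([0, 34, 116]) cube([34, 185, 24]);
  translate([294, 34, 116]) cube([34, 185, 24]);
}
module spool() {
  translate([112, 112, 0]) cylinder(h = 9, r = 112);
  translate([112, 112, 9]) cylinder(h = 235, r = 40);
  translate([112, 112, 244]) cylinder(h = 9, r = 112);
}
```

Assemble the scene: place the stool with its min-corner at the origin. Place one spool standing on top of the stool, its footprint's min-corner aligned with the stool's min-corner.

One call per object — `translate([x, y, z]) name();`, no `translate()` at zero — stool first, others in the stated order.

stool();
translate([0, 0, 420]) spool();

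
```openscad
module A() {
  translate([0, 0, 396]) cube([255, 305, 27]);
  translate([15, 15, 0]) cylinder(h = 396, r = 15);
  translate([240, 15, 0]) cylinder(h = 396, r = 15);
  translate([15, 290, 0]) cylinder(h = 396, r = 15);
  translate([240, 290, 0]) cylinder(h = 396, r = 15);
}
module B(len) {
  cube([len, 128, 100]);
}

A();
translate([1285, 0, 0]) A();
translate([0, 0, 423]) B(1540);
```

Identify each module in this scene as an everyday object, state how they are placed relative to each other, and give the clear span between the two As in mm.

Second stool starts at x = 1285; first ends at x = 255; clear span = 1285 − 255 = 1030 mm.

A is a stool. B is a beam. A beam spans the tops of two stools. The clear span between the two stools is 1030 mm.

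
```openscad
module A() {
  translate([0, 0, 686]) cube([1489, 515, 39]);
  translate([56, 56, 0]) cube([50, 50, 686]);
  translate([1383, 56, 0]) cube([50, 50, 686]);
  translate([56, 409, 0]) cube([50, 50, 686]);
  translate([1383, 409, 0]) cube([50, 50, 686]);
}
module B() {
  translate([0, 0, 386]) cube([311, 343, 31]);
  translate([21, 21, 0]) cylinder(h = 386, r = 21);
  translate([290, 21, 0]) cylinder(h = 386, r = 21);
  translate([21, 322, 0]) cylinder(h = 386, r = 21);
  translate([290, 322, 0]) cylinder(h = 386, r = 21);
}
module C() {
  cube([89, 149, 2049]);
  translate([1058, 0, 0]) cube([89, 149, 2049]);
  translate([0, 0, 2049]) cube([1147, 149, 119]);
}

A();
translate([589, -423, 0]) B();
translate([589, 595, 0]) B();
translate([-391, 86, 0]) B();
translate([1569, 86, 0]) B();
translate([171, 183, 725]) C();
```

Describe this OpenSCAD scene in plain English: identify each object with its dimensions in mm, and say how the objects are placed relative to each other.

A is a rectangular dining table. The top is 1489×515×39 mm with its upper surface at z = 725 mm. It stands on four 50×50 mm square legs, each inset 56 mm from the nearest pair of top edges, running from the floor to the underside of the top.

B is a four-legged stool. The seat is a 311×343×31 mm slab whose top surface is at z = 417 mm; four round legs, each 42 mm in diameter, run from the floor (z = 0) to the underside of the seat, each leg's axis is inset half a diameter from the nearest pair of seat edges (so the leg's bounding box is flush with the corner).

C is a door frame. The clear opening is 969 mm wide and 2049 mm high. Two 89 mm wide jambs, 149 mm deep, stand either side of the opening from the floor to the top of the opening. A 119 mm thick head sits across the top of both jambs, spanning the full outside width of the frame.

Four stools sit around the table at the −y, +y, −x, +x sides. The door frame is on top of the table, centred.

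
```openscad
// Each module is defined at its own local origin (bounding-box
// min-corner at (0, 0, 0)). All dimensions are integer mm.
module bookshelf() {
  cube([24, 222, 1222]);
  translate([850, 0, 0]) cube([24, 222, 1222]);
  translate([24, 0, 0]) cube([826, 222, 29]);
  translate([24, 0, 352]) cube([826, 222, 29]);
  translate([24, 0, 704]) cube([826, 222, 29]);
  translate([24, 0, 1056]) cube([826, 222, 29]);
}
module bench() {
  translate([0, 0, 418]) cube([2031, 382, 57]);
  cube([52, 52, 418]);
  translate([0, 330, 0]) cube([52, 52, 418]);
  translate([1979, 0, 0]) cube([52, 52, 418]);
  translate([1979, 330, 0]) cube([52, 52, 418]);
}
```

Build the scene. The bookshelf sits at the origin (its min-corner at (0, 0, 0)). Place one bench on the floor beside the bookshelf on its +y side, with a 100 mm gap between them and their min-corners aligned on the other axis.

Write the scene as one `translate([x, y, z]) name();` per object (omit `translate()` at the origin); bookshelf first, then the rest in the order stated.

bookshelf();
translate([0, 322, 0]) bench();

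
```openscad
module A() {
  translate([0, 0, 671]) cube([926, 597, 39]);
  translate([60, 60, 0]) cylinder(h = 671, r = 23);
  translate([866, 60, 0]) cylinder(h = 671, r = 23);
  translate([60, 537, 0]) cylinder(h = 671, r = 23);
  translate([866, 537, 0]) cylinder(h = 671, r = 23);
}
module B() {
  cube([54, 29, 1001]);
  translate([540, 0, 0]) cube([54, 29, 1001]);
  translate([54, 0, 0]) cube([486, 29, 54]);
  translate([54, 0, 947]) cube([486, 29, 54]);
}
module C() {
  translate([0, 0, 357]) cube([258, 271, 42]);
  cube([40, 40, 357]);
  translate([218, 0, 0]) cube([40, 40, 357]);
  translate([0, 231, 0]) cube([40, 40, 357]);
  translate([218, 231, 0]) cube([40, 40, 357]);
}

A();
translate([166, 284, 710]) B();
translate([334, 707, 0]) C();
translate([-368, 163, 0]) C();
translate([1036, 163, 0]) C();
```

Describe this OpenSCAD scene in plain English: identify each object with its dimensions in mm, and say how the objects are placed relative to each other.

A is a rectangular dining table. The top is 926×597×39 mm with its upper surface at z = 710 mm. It stands on four round legs of 46 mm diameter, each leg's bounding box inset 37 mm from the nearest pair of top edges, running from the floor to the underside of the top.

B is a rectangular picture frame lying in the x–z plane (depth along y). The opening is 486 mm wide (x) by 893 mm tall (z), surrounded by a border 54 mm wide on all four sides. The frame is 29 mm deep and is made of two full-height vertical stiles with two horizontal rails fitted between them.

C is a four-legged stool. The seat is a 258×271×42 mm slab whose top surface is at z = 399 mm; four square legs, each 40×40 mm in cross-section, run from the floor (z = 0) to the underside of the seat, each flush with a corner of the seat.

The picture frame is on top of the table, centred. Three stools sit around the table at the +y, −x, +x sides.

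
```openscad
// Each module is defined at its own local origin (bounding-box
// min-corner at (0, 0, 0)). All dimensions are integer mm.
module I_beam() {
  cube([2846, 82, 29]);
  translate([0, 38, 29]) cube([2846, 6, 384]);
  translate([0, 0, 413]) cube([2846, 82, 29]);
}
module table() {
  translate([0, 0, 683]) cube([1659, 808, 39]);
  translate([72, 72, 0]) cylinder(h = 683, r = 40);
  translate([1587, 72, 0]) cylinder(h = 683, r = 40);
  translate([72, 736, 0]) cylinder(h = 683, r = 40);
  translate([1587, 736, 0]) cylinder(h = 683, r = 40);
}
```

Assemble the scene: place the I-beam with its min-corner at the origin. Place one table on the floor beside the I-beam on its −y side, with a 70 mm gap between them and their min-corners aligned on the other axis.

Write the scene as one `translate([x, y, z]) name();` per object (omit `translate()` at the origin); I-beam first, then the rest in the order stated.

I_beam();
translate([0, -878, 0]) table();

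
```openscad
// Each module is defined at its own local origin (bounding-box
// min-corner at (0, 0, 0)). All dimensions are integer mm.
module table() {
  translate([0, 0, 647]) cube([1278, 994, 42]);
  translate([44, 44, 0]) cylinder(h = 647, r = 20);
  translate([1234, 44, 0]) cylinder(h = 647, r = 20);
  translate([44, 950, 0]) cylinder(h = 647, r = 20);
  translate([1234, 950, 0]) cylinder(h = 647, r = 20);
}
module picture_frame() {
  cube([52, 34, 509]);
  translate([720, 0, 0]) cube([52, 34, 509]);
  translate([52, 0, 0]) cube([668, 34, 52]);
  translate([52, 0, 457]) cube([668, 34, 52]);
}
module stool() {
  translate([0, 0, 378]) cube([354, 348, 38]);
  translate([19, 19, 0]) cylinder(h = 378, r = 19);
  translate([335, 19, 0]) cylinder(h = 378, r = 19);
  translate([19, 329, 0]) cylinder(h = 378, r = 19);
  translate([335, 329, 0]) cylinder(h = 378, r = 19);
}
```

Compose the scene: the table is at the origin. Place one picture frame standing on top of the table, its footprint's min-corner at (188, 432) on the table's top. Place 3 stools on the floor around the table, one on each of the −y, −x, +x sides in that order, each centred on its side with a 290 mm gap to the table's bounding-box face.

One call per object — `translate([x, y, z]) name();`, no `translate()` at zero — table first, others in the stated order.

table();
translate([188, 432, 689]) picture_frame();
translate([462, -638, 0]) stool();
translate([-644, 323, 0]) stool();
translate([1568, 323, 0]) stool();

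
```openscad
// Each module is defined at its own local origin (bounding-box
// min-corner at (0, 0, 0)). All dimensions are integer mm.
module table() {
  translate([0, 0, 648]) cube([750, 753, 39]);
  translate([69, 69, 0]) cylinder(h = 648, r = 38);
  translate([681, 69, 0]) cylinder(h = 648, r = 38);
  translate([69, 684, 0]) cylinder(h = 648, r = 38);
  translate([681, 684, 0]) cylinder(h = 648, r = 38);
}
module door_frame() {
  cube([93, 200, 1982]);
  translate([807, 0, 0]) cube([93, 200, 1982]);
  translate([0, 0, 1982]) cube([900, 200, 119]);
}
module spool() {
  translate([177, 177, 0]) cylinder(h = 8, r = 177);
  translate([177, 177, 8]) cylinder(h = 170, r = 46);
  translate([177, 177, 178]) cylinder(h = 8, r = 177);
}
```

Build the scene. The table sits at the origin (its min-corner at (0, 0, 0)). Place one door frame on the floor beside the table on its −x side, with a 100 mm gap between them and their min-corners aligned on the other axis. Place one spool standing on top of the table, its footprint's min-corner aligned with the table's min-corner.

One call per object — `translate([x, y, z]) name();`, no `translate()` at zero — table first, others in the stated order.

table();
translate([-1000, 0, 0]) door_frame();
translate([0, 0, 687]) spool();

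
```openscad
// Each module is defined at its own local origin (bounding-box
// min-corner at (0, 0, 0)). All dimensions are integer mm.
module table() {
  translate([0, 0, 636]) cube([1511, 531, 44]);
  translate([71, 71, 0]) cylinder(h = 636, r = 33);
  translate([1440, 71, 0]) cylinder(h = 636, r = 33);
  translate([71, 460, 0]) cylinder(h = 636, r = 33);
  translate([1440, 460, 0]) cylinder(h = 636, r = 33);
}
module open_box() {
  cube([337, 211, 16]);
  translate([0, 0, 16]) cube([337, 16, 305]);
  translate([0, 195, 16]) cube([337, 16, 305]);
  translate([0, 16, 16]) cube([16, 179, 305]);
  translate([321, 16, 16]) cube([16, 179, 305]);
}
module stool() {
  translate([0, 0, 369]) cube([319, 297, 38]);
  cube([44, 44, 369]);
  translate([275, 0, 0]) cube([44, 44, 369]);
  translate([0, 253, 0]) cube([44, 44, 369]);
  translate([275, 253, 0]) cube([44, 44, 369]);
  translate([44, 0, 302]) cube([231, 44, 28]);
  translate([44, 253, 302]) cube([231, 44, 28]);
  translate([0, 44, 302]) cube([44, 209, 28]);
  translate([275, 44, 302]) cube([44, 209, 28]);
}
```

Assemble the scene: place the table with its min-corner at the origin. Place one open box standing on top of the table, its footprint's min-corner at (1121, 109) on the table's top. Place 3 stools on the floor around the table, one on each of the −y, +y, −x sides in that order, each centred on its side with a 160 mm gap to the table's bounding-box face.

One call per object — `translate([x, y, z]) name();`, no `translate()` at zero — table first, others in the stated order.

table();
translate([1121, 109, 680]) open_box();
translate([596, -457, 0]) stool();
translate([596, 691, 0]) stool();
translate([-479, 117, 0]) stool();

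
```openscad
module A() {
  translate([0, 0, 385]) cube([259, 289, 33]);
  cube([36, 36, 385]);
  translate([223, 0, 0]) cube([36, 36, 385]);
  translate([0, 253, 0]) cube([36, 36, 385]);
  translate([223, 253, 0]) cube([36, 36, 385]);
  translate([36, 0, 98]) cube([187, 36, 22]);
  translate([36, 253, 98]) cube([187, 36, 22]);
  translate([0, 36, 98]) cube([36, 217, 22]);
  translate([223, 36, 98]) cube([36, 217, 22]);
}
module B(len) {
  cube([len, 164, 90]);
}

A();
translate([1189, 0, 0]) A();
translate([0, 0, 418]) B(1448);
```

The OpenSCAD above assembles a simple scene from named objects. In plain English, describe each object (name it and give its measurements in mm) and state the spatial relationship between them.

A is a four-legged stool. The seat is a 259×289×33 mm slab whose top surface is at z = 418 mm; four square legs, each 36×36 mm in cross-section, run from the floor (z = 0) to the underside of the seat, each flush with a corner of the seat. Four stretchers, 36 mm wide and 22 mm tall, connect adjacent legs with their undersides at z = 98 mm, each running between the inner faces of the legs it joins and aligned with the legs' outer faces on the other axis.

B is a rectangular beam 1448 mm long (x), 164 mm deep (y), 90 mm thick (z).

The beam spans the tops of two stools placed 930 mm apart, resting at z = 418 mm.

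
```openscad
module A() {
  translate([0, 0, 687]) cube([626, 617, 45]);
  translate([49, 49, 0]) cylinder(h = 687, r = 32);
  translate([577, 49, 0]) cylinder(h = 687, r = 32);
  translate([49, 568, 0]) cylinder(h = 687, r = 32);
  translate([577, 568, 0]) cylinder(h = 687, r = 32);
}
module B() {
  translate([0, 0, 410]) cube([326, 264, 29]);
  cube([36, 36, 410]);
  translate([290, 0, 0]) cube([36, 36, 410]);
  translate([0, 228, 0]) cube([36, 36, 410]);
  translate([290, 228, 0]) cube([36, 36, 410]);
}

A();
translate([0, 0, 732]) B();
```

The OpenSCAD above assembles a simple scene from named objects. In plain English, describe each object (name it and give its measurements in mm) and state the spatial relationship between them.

A is a table: top 626 mm (x) × 617 mm (y), 45 mm thick, upper face at z = 732 mm, on four round legs of 64 mm diameter, each leg's bounding box inset 17 mm from the nearest pair of top edges, running from z = 0 to the bottom of the top.

B is a four-legged stool. The seat is a 326×264×29 mm slab whose top surface is at z = 439 mm; four square legs, each 36×36 mm in cross-section, run from the floor (z = 0) to the underside of the seat, each flush with a corner of the seat.

The stool is on top of the table.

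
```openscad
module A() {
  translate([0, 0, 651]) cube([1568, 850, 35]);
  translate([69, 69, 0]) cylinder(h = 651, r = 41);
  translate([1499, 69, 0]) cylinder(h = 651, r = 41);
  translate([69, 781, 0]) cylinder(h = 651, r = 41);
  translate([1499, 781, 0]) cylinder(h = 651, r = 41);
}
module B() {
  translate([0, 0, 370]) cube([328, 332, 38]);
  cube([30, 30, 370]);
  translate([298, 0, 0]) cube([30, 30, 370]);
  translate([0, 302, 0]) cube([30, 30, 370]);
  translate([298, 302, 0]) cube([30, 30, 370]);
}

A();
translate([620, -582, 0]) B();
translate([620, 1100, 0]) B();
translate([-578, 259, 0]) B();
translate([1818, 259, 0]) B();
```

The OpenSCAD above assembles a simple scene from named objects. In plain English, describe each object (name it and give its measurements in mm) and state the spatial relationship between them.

A is a rectangular dining table. The top is 1568×850×35 mm with its upper surface at z = 686 mm. It stands on four round legs of 82 mm diameter, each leg's bounding box inset 28 mm from the nearest pair of top edges, running from the floor to the underside of the top.

B is a simple wooden stool: a rectangular seat 328 mm (x) by 332 mm (y), 38 mm thick, top face at z = 408 mm, on four square legs, each 30×30 mm in cross-section. The legs rest on z = 0, each flush with a corner of the seat.

Four stools sit around the table at the −y, +y, −x, +x sides.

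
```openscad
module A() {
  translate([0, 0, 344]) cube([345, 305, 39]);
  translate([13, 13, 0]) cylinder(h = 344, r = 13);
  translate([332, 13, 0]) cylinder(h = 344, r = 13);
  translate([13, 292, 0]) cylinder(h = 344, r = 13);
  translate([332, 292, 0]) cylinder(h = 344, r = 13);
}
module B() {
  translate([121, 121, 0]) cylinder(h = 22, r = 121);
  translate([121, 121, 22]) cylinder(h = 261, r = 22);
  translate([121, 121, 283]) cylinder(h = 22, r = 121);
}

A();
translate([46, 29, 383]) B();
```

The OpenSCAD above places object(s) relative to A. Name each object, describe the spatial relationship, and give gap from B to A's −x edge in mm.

The spool's min-x is at 46; the stool's min-x is 0; gap = 46 mm.

A is a stool. B is a spool. The spool is on top of the stool. The gap from the spool to the stool's −x edge is 46 mm.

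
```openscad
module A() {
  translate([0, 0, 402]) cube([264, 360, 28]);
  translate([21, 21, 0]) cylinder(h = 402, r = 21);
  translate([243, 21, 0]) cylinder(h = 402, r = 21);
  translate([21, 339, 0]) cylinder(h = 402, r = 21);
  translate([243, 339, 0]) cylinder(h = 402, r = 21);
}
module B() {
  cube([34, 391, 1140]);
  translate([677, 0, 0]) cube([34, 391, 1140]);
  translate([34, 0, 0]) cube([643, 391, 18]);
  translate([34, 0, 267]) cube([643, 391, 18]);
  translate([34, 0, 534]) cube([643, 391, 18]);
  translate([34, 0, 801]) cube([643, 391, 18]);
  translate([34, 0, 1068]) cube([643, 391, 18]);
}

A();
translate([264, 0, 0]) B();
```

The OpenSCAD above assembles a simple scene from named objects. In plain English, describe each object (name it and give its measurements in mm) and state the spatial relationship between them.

A is a four-legged stool. The seat is 264×360 mm, 28 mm thick, top at z = 430 mm. It stands on four round legs, each 42 mm in diameter, from z = 0 to the seat underside, each leg's axis is inset half a diameter from the nearest pair of seat edges (so the leg's bounding box is flush with the corner).

B is an open bookshelf. Two side panels, each 34 mm thick, 391 mm deep and 1140 mm tall, stand 711 mm apart (outside-to-outside). Between them sit 5 shelves, each 18 mm thick and 391 mm deep, spanning the full gap between the sides. The bottom shelf rests on the floor (its underside at z = 0) and the clear gap between one shelf's top and the next shelf's underside is 249 mm.

The bookshelf is against the stool's +x side, with their −y faces flush.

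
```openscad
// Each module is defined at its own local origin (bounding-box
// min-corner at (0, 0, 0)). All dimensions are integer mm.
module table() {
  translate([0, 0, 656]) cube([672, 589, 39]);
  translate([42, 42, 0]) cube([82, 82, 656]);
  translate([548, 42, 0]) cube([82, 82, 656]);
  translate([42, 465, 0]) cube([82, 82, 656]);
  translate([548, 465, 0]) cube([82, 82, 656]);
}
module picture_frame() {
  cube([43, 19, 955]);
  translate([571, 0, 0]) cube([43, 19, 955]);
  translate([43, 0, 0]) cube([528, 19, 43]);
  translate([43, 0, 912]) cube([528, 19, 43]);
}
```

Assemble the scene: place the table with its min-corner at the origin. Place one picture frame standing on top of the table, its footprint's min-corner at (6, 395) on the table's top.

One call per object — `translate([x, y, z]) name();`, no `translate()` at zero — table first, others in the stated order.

table();
translate([6, 395, 695]) picture_frame();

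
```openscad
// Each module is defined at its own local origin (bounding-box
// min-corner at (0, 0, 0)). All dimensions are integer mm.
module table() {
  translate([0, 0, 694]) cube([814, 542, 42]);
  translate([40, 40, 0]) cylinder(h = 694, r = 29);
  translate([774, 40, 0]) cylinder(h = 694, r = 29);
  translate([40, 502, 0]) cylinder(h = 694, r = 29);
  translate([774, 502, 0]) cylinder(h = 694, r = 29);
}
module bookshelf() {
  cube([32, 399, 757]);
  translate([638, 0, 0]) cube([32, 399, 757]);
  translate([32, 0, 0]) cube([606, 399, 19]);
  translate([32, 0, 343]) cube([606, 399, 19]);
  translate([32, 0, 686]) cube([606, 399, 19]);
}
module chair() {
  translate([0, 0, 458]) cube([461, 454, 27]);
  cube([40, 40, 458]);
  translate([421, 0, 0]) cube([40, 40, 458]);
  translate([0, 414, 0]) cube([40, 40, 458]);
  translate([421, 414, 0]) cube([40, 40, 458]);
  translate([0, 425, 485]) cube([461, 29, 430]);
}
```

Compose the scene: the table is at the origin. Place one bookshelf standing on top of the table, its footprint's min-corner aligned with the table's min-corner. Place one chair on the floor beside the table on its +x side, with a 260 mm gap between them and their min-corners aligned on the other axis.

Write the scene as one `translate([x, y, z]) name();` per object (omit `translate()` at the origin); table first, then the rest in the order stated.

table();
translate([0, 0, 736]) bookshelf();
translate([1074, 0, 0]) chair();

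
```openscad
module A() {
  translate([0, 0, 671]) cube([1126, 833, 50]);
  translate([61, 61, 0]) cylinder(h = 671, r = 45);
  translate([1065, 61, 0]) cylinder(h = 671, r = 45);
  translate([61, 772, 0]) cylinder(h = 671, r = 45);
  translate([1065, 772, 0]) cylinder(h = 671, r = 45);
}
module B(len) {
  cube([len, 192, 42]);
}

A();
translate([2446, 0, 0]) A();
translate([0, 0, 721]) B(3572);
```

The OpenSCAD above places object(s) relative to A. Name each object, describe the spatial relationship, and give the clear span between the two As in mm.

Second table starts at x = 2446; first ends at x = 1126; clear span = 2446 − 1126 = 1320 mm.

A is a table. B is a beam. A beam spans the tops of two tables. The clear span between the two tables is 1320 mm.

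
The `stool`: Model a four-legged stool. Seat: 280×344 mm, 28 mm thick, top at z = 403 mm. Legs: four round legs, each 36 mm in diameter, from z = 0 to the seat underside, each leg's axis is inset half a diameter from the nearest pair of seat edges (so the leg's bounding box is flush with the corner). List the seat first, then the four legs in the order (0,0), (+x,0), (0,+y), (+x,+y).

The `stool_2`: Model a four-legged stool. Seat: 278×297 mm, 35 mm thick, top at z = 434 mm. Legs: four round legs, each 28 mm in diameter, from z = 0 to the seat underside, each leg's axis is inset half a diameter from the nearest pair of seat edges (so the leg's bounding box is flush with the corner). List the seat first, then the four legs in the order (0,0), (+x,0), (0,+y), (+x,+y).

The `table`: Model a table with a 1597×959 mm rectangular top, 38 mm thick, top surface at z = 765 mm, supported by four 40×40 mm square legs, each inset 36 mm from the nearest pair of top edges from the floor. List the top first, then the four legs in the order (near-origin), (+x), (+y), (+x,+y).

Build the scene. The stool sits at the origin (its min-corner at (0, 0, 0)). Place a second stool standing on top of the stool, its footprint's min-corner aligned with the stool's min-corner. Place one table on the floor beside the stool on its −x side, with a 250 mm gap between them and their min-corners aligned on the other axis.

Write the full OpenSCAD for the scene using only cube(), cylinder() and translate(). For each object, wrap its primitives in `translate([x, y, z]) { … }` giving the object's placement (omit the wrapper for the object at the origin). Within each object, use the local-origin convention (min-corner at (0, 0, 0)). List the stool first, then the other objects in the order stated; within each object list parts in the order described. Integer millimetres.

translate([0, 0, 375]) cube([280, 344, 28]);
translate([18, 18, 0]) cylinder(h = 375, r = 18);
translate([262, 18, 0]) cylinder(h = 375, r = 18);
translate([18, 326, 0]) cylinder(h = 375, r = 18);
translate([262, 326, 0]) cylinder(h = 375, r = 18);
translate([0, 0, 403]) {
  translate([0, 0, 399]) cube([278, 297, 35]);
  translate([14, 14, 0]) cylinder(h = 399, r = 14);
  translate([264, 14, 0]) cylinder(h = 399, r = 14);
  translate([14, 283, 0]) cylinder(h = 399, r = 14);
  translate([264, 283, 0]) cylinder(h = 399, r = 14);
}
translate([-1847, 0, 0]) {
  translate([0, 0, 727]) cube([1597, 959, 38]);
  translate([36, 36, 0]) cube([40, 40, 727]);
  translate([1521, 36, 0]) cube([40, 40, 727]);
  translate([36, 883, 0]) cube([40, 40, 727]);
  translate([1521, 883, 0]) cube([40, 40, 727]);
}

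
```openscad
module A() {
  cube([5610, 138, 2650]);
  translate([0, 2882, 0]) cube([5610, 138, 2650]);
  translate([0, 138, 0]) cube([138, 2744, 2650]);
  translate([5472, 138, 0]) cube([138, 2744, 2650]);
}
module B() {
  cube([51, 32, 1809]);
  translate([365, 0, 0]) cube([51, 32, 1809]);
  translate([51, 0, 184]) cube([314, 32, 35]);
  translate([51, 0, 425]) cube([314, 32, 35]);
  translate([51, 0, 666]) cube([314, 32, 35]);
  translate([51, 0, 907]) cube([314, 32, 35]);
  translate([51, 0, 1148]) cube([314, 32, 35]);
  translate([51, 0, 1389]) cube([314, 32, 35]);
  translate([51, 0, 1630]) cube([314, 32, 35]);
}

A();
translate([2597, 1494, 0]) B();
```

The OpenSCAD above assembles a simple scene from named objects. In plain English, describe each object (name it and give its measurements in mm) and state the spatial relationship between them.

A is the wall frame of a small rectangular building: four walls, each 2650 mm tall and 138 mm thick, enclosing a footprint 5610 mm (x) by 3020 mm (y) outside-to-outside, with no floor or roof. The front and back walls (the −y and +y sides) span the full width; the two side walls fit between them.

B is a wooden ladder with two side rails of 51×32 mm section and 1809 mm height, set 416 mm apart overall. Between them run 7 rectangular rungs (32 mm deep, 35 mm thick), front faces flush with the rails' −y face. The bottom of the first rung is 184 mm above the floor and each subsequent rung is 241 mm higher than the one below.

The ladder sits inside the house frame, centred.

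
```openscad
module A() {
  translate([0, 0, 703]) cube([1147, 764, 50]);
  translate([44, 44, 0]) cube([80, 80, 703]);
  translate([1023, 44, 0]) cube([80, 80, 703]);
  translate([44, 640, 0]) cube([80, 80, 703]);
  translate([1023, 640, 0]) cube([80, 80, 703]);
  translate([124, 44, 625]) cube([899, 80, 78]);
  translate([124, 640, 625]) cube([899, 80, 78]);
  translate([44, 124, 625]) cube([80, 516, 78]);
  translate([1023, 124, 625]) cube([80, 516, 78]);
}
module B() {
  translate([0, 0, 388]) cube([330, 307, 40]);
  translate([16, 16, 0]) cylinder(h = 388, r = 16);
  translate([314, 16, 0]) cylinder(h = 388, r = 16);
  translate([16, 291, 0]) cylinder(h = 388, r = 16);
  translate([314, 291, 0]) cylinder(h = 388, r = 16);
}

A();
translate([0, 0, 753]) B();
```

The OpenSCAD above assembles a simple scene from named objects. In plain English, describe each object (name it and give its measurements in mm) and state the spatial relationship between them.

A is a table: top 1147 mm (x) × 764 mm (y), 50 mm thick, upper face at z = 753 mm, on four 80×80 mm square legs, each inset 44 mm from the nearest pair of top edges, running from z = 0 to the bottom of the top. Four apron rails, 80 mm thick and 78 mm tall, run between adjacent legs with their top edges flush with the underside of the top and their outer faces flush with the legs' outer faces.

B is a four-legged stool. The seat is 330×307 mm, 40 mm thick, top at z = 428 mm. It stands on four round legs, each 32 mm in diameter, from z = 0 to the seat underside, each leg's axis is inset half a diameter from the nearest pair of seat edges (so the leg's bounding box is flush with the corner).

The stool is on top of the table.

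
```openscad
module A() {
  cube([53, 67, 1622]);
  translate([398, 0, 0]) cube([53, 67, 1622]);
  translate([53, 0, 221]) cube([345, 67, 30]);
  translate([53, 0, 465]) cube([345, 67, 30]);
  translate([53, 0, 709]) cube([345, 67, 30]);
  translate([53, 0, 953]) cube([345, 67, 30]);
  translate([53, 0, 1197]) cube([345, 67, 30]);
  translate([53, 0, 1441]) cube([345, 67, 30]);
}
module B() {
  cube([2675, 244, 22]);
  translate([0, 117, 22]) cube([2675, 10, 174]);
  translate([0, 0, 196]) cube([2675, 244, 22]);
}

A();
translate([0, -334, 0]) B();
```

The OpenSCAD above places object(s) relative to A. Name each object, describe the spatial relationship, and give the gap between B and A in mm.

A is a ladder. B is an I-beam. The I-beam is on the floor beside the ladder on its −y side. The gap between the I-beam and the ladder is 90 mm.

The I-beam's nearest face is 90 mm from the ladder's −y face.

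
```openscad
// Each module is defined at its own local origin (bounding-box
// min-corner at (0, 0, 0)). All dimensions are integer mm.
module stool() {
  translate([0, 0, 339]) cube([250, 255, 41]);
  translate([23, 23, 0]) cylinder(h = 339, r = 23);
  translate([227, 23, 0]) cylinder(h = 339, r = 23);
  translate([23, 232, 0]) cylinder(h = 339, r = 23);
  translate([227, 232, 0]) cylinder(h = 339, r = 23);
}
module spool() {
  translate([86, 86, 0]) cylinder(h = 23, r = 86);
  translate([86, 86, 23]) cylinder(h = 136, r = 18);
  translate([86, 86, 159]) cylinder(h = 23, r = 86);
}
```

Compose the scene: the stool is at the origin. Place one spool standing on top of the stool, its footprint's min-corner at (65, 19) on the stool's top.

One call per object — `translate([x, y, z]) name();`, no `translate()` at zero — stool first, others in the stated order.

stool();
translate([65, 19, 380]) spool();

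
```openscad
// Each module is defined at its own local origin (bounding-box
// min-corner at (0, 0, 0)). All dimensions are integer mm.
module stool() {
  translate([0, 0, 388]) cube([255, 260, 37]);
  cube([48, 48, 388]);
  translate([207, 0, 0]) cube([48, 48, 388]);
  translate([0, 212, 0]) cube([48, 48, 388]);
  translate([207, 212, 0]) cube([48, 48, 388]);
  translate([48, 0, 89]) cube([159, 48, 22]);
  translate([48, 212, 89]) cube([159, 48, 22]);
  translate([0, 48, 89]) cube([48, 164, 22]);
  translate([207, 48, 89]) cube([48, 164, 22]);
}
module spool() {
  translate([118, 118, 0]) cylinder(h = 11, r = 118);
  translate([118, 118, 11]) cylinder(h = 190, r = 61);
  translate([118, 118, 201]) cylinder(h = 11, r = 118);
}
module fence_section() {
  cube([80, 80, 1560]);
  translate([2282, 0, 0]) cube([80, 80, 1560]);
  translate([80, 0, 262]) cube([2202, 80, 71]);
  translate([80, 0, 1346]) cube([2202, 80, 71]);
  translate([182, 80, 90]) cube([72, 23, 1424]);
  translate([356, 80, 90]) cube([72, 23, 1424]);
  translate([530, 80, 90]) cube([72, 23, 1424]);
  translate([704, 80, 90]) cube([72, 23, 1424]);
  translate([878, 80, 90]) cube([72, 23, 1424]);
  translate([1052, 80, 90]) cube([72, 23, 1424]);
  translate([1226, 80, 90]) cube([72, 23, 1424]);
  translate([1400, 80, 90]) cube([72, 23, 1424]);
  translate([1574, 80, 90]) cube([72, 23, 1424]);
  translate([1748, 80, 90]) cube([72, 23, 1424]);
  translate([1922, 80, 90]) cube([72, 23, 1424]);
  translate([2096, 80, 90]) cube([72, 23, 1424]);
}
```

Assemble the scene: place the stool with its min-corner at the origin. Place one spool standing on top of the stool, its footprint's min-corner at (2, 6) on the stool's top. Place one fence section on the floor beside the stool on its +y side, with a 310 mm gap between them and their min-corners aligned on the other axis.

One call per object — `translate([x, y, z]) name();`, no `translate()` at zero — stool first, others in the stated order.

stool();
translate([2, 6, 425]) spool();
translate([0, 570, 0]) fence_section();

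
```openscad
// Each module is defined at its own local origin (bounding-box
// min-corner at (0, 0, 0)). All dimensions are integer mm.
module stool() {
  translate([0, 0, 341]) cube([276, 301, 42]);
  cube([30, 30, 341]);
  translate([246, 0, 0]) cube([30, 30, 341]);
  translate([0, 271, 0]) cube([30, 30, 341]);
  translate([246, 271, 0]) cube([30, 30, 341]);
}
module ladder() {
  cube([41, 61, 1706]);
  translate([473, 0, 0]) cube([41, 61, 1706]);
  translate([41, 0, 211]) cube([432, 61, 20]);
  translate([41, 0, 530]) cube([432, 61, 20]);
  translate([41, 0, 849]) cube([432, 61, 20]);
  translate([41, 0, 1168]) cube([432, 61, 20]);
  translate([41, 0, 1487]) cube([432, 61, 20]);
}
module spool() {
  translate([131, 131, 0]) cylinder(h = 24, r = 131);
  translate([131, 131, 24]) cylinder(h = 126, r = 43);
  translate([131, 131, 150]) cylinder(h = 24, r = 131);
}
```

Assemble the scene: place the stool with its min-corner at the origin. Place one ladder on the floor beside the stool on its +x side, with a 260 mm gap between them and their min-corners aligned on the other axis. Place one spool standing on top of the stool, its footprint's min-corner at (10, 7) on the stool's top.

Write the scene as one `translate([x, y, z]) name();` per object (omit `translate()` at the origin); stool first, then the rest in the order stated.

stool();
translate([536, 0, 0]) ladder();
translate([10, 7, 383]) spool();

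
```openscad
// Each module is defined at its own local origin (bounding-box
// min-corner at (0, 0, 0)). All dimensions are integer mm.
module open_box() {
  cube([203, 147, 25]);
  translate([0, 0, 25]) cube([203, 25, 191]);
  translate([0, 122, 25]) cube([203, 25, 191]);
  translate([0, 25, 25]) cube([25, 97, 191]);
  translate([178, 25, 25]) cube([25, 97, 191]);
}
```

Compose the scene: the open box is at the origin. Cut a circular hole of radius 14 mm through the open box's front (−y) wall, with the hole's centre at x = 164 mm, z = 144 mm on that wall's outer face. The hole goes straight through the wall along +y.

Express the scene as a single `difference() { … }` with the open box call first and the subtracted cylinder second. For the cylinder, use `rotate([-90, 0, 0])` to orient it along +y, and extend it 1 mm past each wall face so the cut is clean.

difference() {
  open_box();
  translate([164, -1, 144]) rotate([-90, 0, 0]) cylinder(h = 27, r = 14);
}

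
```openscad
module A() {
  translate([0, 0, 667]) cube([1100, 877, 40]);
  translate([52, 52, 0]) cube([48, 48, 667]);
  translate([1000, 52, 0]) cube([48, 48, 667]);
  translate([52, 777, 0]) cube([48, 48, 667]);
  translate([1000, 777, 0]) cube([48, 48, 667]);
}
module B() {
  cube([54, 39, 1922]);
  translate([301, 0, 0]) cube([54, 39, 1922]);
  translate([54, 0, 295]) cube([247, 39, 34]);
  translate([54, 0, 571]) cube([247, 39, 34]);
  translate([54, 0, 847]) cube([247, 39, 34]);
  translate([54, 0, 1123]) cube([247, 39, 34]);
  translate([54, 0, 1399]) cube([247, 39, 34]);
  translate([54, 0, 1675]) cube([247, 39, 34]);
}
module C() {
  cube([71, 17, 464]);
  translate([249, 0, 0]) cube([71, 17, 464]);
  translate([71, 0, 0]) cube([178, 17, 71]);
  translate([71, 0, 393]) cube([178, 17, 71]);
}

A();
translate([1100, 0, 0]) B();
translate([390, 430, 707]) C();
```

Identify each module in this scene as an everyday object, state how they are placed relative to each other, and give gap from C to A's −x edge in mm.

A is a table. B is a ladder. C is a picture frame. The ladder is against the table's +x side, with their −y faces flush. The picture frame is on top of the table, centred. The gap from the picture frame to the table's −x edge is 390 mm.

The picture frame's min-x is at 390; the table's min-x is 0; gap = 390 mm.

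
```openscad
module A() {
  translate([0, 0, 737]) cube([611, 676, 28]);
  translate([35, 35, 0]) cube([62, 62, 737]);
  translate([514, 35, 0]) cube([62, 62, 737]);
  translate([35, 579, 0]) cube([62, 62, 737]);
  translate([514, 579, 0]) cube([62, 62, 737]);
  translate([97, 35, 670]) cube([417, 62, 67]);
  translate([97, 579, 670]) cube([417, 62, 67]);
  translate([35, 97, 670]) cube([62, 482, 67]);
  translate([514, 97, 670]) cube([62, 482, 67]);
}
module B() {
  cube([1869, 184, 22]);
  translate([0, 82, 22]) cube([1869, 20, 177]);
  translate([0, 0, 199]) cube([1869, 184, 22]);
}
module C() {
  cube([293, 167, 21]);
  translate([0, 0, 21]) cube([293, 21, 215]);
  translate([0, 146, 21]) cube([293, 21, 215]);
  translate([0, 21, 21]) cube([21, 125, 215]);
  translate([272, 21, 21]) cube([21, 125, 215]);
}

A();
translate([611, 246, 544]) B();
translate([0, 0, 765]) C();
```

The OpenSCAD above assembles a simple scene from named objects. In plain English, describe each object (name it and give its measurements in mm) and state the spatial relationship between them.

A is a rectangular dining table. The top is 611×676×28 mm with its upper surface at z = 765 mm. It stands on four 62×62 mm square legs, each inset 35 mm from the nearest pair of top edges, running from the floor to the underside of the top. Four apron rails, 62 mm thick and 67 mm tall, run between adjacent legs with their top edges flush with the underside of the top and their outer faces flush with the legs' outer faces.

B is an I-beam lying along x, 1869 mm long. Overall section height 221 mm. Two flanges 184 mm wide (y) and 22 mm thick, one on the floor and one at the top; a web 20 mm thick runs between them, centred on the flange width.

C is an open-topped rectangular box: outside dimensions 293×167×236 mm, with a uniform wall and base thickness of 21 mm. The base is a full 293×167 slab on the floor; four walls sit on top of the base. The front and back walls (the −y and +y sides) span the full width; the two side walls fit between them.

The I-beam is beside the table with their tops flush at z = 765. The open box is on top of the table.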